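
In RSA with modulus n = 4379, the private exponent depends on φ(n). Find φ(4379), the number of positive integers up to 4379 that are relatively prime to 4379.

4200

Factor: 4379 = 29 · 151.
φ(4379) = (29−1) · (151−1) = 28 · 150 = 4200.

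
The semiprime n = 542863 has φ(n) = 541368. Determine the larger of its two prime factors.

φ(n) = (p−1)(q−1) = n − (p+q) + 1, so p + q = 542863 − 541368 + 1 = 1496.
p and q are the roots of t² − 1496t + 542863 = 0.
Discriminant: 1496² − 4·542863 = 2238016 − 2171452 = 66564; √66564 = 258.
q = (1496 − 258)/2 = 619, p = (1496 + 258)/2 = 877.
Check: 619 · 877 = 542863.

877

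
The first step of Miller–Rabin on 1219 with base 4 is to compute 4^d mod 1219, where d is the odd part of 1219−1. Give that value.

1219 − 1 = 1218 = 2^1 · 609, so d = 609.
4^1 ≡ 4 (mod 1219)
4^2 ≡ 4^2 = 16 ≡ 16 (mod 1219)
4^4 ≡ 16^2 = 256 ≡ 256 (mod 1219)
4^8 ≡ 256^2 = 65536 ≡ 929 (mod 1219)
4^16 ≡ 929^2 = 863041 ≡ 1208 (mod 1219)
4^32 ≡ 1208^2 = 1459264 ≡ 121 (mod 1219)
4^64 ≡ 121^2 = 14641 ≡ 13 (mod 1219)
4^128 ≡ 13^2 = 169 ≡ 169 (mod 1219)
4^256 ≡ 169^2 = 28561 ≡ 524 (mod 1219)
4^512 ≡ 524^2 = 274576 ≡ 301 (mod 1219)
609 = 512 + 64 + 32 + 1 in binary powers of 2.
So 4^609 ≡ 301 · 13 · 121 · 4 ≡ 785 (mod 1219).
Squaring chain: 785; never reaches −1, so base 4 is a Miller–Rabin witness that 1219 is composite.

785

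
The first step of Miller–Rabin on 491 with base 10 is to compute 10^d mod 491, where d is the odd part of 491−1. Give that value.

491 − 1 = 490 = 2^1 · 245, so d = 245.
10^1 ≡ 10 (mod 491)
10^2 ≡ 10^2 = 100 ≡ 100 (mod 491)
10^4 ≡ 100^2 = 10000 ≡ 180 (mod 491)
10^8 ≡ 180^2 = 32400 ≡ 485 (mod 491)
10^16 ≡ 485^2 = 235225 ≡ 36 (mod 491)
10^32 ≡ 36^2 = 1296 ≡ 314 (mod 491)
10^64 ≡ 314^2 = 98596 ≡ 396 (mod 491)
10^128 ≡ 396^2 = 156816 ≡ 187 (mod 491)
245 = 128 + 64 + 32 + 16 + 4 + 1 in binary powers of 2.
So 10^245 ≡ 187 · 396 · 314 · 36 · 180 · 10 ≡ 490 (mod 491).
Since 10^d ≡ 490 (mod 491), base 10 does not prove 491 composite.

490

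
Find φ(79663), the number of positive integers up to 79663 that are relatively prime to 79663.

73920

Factor: 79663 = 29 · 41 · 67.
φ(79663) = (29−1) · (41−1) · (67−1) = 28 · 40 · 66 = 73920.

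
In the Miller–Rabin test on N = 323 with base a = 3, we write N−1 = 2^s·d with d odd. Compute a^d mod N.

241

323 − 1 = 322 = 2^1 · 161, so d = 161.
3^1 ≡ 3 (mod 323)
3^2 ≡ 3^2 = 9 ≡ 9 (mod 323)
3^4 ≡ 9^2 = 81 ≡ 81 (mod 323)
3^8 ≡ 81^2 = 6561 ≡ 101 (mod 323)
3^16 ≡ 101^2 = 10201 ≡ 188 (mod 323)
3^32 ≡ 188^2 = 35344 ≡ 137 (mod 323)
3^64 ≡ 137^2 = 18769 ≡ 35 (mod 323)
3^128 ≡ 35^2 = 1225 ≡ 256 (mod 323)
161 = 128 + 32 + 1 in binary powers of 2.
So 3^161 ≡ 256 · 137 · 3 ≡ 241 (mod 323).
Squaring chain: 241; never reaches −1, so base 3 is a Miller–Rabin witness that 323 is composite.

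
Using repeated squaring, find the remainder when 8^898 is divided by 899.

760

8^1 ≡ 8 (mod 899)
8^2 ≡ 8^2 = 64 ≡ 64 (mod 899)
8^4 ≡ 64^2 = 4096 ≡ 500 (mod 899)
8^8 ≡ 500^2 = 250000 ≡ 78 (mod 899)
8^16 ≡ 78^2 = 6084 ≡ 690 (mod 899)
8^32 ≡ 690^2 = 476100 ≡ 529 (mod 899)
8^64 ≡ 529^2 = 279841 ≡ 252 (mod 899)
8^128 ≡ 252^2 = 63504 ≡ 574 (mod 899)
8^256 ≡ 574^2 = 329476 ≡ 442 (mod 899)
8^512 ≡ 442^2 = 195364 ≡ 281 (mod 899)
898 = 512 + 256 + 128 + 2 in binary powers of 2.
So 8^898 ≡ 281 · 442 · 574 · 64 ≡ 760 (mod 899).
Since 760 ≠ 1, base 8 is a Fermat witness: 899 is composite.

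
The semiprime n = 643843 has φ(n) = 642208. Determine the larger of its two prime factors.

977

φ(n) = (p−1)(q−1) = n − (p+q) + 1, so p + q = 643843 − 642208 + 1 = 1636.
p and q are the roots of t² − 1636t + 643843 = 0.
Discriminant: 1636² − 4·643843 = 2676496 − 2575372 = 101124; √101124 = 318.
q = (1636 − 318)/2 = 659, p = (1636 + 318)/2 = 977.
Check: 659 · 977 = 643843.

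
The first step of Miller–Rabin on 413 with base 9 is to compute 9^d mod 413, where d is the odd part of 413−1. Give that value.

86

413 − 1 = 412 = 2^2 · 103, so d = 103.
9^1 ≡ 9 (mod 413)
9^2 ≡ 9^2 = 81 ≡ 81 (mod 413)
9^4 ≡ 81^2 = 6561 ≡ 366 (mod 413)
9^8 ≡ 366^2 = 133956 ≡ 144 (mod 413)
9^16 ≡ 144^2 = 20736 ≡ 86 (mod 413)
9^32 ≡ 86^2 = 7396 ≡ 375 (mod 413)
9^64 ≡ 375^2 = 140625 ≡ 205 (mod 413)
103 = 64 + 32 + 4 + 2 + 1 in binary powers of 2.
So 9^103 ≡ 205 · 375 · 366 · 81 · 9 ≡ 86 (mod 413).
Squaring chain: 86 → 375; never reaches −1, so base 9 is a Miller–Rabin witness that 413 is composite.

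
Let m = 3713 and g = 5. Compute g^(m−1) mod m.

5^1 ≡ 5 (mod 3713)
5^2 ≡ 5^2 = 25 ≡ 25 (mod 3713)
5^4 ≡ 25^2 = 625 ≡ 625 (mod 3713)
5^8 ≡ 625^2 = 390625 ≡ 760 (mod 3713)
5^16 ≡ 760^2 = 577600 ≡ 2085 (mod 3713)
5^32 ≡ 2085^2 = 4347225 ≡ 3015 (mod 3713)
5^64 ≡ 3015^2 = 9090225 ≡ 801 (mod 3713)
5^128 ≡ 801^2 = 641601 ≡ 2965 (mod 3713)
5^256 ≡ 2965^2 = 8791225 ≡ 2554 (mod 3713)
5^512 ≡ 2554^2 = 6522916 ≡ 2888 (mod 3713)
5^1024 ≡ 2888^2 = 8340544 ≡ 1146 (mod 3713)
5^2048 ≡ 1146^2 = 1313316 ≡ 2627 (mod 3713)
3712 = 2048 + 1024 + 512 + 128 in binary powers of 2.
So 5^3712 ≡ 2627 · 1146 · 2888 · 2965 ≡ 3391 (mod 3713).
Since 3391 ≠ 1, base 5 is a Fermat witness: 3713 is composite.

3391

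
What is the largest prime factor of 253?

253 = 11 · 23
23 is prime.
So 253 = 11 · 23; the largest prime factor is 23.

23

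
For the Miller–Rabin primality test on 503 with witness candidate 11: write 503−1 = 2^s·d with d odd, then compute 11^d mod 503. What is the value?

503 − 1 = 502 = 2^1 · 251, so d = 251.
11^1 ≡ 11 (mod 503)
11^2 ≡ 11^2 = 121 ≡ 121 (mod 503)
11^4 ≡ 121^2 = 14641 ≡ 54 (mod 503)
11^8 ≡ 54^2 = 2916 ≡ 401 (mod 503)
11^16 ≡ 401^2 = 160801 ≡ 344 (mod 503)
11^32 ≡ 344^2 = 118336 ≡ 131 (mod 503)
11^64 ≡ 131^2 = 17161 ≡ 59 (mod 503)
11^128 ≡ 59^2 = 3481 ≡ 463 (mod 503)
251 = 128 + 64 + 32 + 16 + 8 + 2 + 1 in binary powers of 2.
So 11^251 ≡ 463 · 59 · 131 · 344 · 401 · 121 · 11 ≡ 1 (mod 503).
Since 11^d ≡ 1 (mod 503), base 11 does not prove 503 composite.

1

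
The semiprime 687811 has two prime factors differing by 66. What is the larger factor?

863

Since p = q + 66, we have 687811 = q(q + 66), so q² + 66q − 687811 = 0.
Discriminant: 66² + 4·687811 = 4356 + 2751244 = 2755600; √2755600 = 1660.
q = (−66 + 1660)/2 = 797, and p = q + 66 = 863.
Check: 797 · 863 = 687811.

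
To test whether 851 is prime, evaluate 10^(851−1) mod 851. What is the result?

380

10^1 ≡ 10 (mod 851)
10^2 ≡ 10^2 = 100 ≡ 100 (mod 851)
10^4 ≡ 100^2 = 10000 ≡ 639 (mod 851)
10^8 ≡ 639^2 = 408321 ≡ 692 (mod 851)
10^16 ≡ 692^2 = 478864 ≡ 602 (mod 851)
10^32 ≡ 602^2 = 362404 ≡ 729 (mod 851)
10^64 ≡ 729^2 = 531441 ≡ 417 (mod 851)
10^128 ≡ 417^2 = 173889 ≡ 285 (mod 851)
10^256 ≡ 285^2 = 81225 ≡ 380 (mod 851)
10^512 ≡ 380^2 = 144400 ≡ 581 (mod 851)
850 = 512 + 256 + 64 + 16 + 2 in binary powers of 2.
So 10^850 ≡ 581 · 380 · 417 · 602 · 100 ≡ 380 (mod 851).
Since 380 ≠ 1, base 10 is a Fermat witness: 851 is composite.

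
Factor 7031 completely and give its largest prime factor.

7031 = 79 · 89
89 is prime.
So 7031 = 79 · 89; the largest prime factor is 89.

89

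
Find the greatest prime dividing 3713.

3713 = 47 · 79
79 is prime.
So 3713 = 47 · 79; the largest prime factor is 79.

79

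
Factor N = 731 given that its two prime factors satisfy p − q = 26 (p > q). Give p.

Since p = q + 26, we have 731 = q(q + 26), so q² + 26q − 731 = 0.
Discriminant: 26² + 4·731 = 676 + 2924 = 3600; √3600 = 60.
q = (−26 + 60)/2 = 17, and p = q + 26 = 43.
Check: 17 · 43 = 731.

43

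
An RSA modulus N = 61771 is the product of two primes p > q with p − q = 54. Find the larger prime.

Since p = q + 54, we have 61771 = q(q + 54), so q² + 54q − 61771 = 0.
Discriminant: 54² + 4·61771 = 2916 + 247084 = 250000; √250000 = 500.
q = (−54 + 500)/2 = 223, and p = q + 54 = 277.
Check: 223 · 277 = 61771.

277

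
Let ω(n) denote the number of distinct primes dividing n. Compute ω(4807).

4807 = 11 · 437
437 = 19 · 23
4807 = 11 · 19 · 23, which has 3 distinct prime factors.

3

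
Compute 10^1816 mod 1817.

1094

10^1 ≡ 10 (mod 1817)
10^2 ≡ 10^2 = 100 ≡ 100 (mod 1817)
10^4 ≡ 100^2 = 10000 ≡ 915 (mod 1817)
10^8 ≡ 915^2 = 837225 ≡ 1405 (mod 1817)
10^16 ≡ 1405^2 = 1974025 ≡ 763 (mod 1817)
10^32 ≡ 763^2 = 582169 ≡ 729 (mod 1817)
10^64 ≡ 729^2 = 531441 ≡ 877 (mod 1817)
10^128 ≡ 877^2 = 769129 ≡ 538 (mod 1817)
10^256 ≡ 538^2 = 289444 ≡ 541 (mod 1817)
10^512 ≡ 541^2 = 292681 ≡ 144 (mod 1817)
10^1024 ≡ 144^2 = 20736 ≡ 749 (mod 1817)
1816 = 1024 + 512 + 256 + 16 + 8 in binary powers of 2.
So 10^1816 ≡ 749 · 144 · 541 · 763 · 1405 ≡ 1094 (mod 1817).
Since 1094 ≠ 1, base 10 is a Fermat witness: 1817 is composite.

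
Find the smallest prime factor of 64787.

64787 is odd.
Digit sum 32, not divisible by 3.
Ends in 7: not divisible by 5.
7: 64787 = 7·9255 + 2
11: 64787 = 11·5889 + 8
13: 64787 = 13·4983 + 8
17: 64787 = 17·3811

17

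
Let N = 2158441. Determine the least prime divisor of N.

29

2158441 is odd.
Digit sum 25, not divisible by 3.
Ends in 1: not divisible by 5.
7: 2158441 = 7·308348 + 5
11: 2158441 = 11·196221 + 10
13: 2158441 = 13·166033 + 12
17: 2158441 = 17·126967 + 2
19: 2158441 = 19·113602 + 3
23: 2158441 = 23·93845 + 6
29: 2158441 = 29·74429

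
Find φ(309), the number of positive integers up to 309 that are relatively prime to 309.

Factor: 309 = 3 · 103.
φ(309) = (3−1) · (103−1) = 2 · 102 = 204.

204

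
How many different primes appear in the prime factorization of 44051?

44051 = 7^2 · 899
899 = 29 · 31
44051 = 7^2 · 29 · 31, which has 3 distinct prime factors.

3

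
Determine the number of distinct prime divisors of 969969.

969969 = 3 · 323323
323323 = 7 · 46189
46189 = 11 · 4199
4199 = 13 · 323
323 = 17 · 19
969969 = 3 · 7 · 11 · 13 · 17 · 19, which has 6 distinct prime factors.

6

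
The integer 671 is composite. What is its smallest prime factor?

671 is odd.
Digit sum 14, not divisible by 3.
Ends in 1: not divisible by 5.
7: 671 = 7·95 + 6
11: 671 = 11·61

11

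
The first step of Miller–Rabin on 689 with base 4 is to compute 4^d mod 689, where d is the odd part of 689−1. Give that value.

433

689 − 1 = 688 = 2^4 · 43, so d = 43.
4^1 ≡ 4 (mod 689)
4^2 ≡ 4^2 = 16 ≡ 16 (mod 689)
4^4 ≡ 16^2 = 256 ≡ 256 (mod 689)
4^8 ≡ 256^2 = 65536 ≡ 81 (mod 689)
4^16 ≡ 81^2 = 6561 ≡ 360 (mod 689)
4^32 ≡ 360^2 = 129600 ≡ 68 (mod 689)
43 = 32 + 8 + 2 + 1 in binary powers of 2.
So 4^43 ≡ 68 · 81 · 16 · 4 ≡ 433 (mod 689).
Squaring chain: 433 → 81 → 360 → 68; never reaches −1, so base 4 is a Miller–Rabin witness that 689 is composite.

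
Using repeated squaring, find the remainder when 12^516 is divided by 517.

243

12^1 ≡ 12 (mod 517)
12^2 ≡ 12^2 = 144 ≡ 144 (mod 517)
12^4 ≡ 144^2 = 20736 ≡ 56 (mod 517)
12^8 ≡ 56^2 = 3136 ≡ 34 (mod 517)
12^16 ≡ 34^2 = 1156 ≡ 122 (mod 517)
12^32 ≡ 122^2 = 14884 ≡ 408 (mod 517)
12^64 ≡ 408^2 = 166464 ≡ 507 (mod 517)
12^128 ≡ 507^2 = 257049 ≡ 100 (mod 517)
12^256 ≡ 100^2 = 10000 ≡ 177 (mod 517)
12^512 ≡ 177^2 = 31329 ≡ 309 (mod 517)
516 = 512 + 4 in binary powers of 2.
So 12^516 ≡ 309 · 56 ≡ 243 (mod 517).
Since 243 ≠ 1, base 12 is a Fermat witness: 517 is composite.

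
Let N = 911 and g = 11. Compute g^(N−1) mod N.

1

11^1 ≡ 11 (mod 911)
11^2 ≡ 11^2 = 121 ≡ 121 (mod 911)
11^4 ≡ 121^2 = 14641 ≡ 65 (mod 911)
11^8 ≡ 65^2 = 4225 ≡ 581 (mod 911)
11^16 ≡ 581^2 = 337561 ≡ 491 (mod 911)
11^32 ≡ 491^2 = 241081 ≡ 577 (mod 911)
11^64 ≡ 577^2 = 332929 ≡ 414 (mod 911)
11^128 ≡ 414^2 = 171396 ≡ 128 (mod 911)
11^256 ≡ 128^2 = 16384 ≡ 897 (mod 911)
11^512 ≡ 897^2 = 804609 ≡ 196 (mod 911)
910 = 512 + 256 + 128 + 8 + 4 + 2 in binary powers of 2.
So 11^910 ≡ 196 · 897 · 128 · 581 · 65 · 121 ≡ 1 (mod 911).
Since the result is 1, base 11 gives no evidence that 911 is composite.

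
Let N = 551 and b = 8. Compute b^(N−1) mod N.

8^1 ≡ 8 (mod 551)
8^2 ≡ 8^2 = 64 ≡ 64 (mod 551)
8^4 ≡ 64^2 = 4096 ≡ 239 (mod 551)
8^8 ≡ 239^2 = 57121 ≡ 368 (mod 551)
8^16 ≡ 368^2 = 135424 ≡ 429 (mod 551)
8^32 ≡ 429^2 = 184041 ≡ 7 (mod 551)
8^64 ≡ 7^2 = 49 ≡ 49 (mod 551)
8^128 ≡ 49^2 = 2401 ≡ 197 (mod 551)
8^256 ≡ 197^2 = 38809 ≡ 239 (mod 551)
8^512 ≡ 239^2 = 57121 ≡ 368 (mod 551)
550 = 512 + 32 + 4 + 2 in binary powers of 2.
So 8^550 ≡ 368 · 7 · 239 · 64 ≡ 486 (mod 551).
Since 486 ≠ 1, base 8 is a Fermat witness: 551 is composite.

486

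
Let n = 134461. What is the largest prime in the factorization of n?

59

134461 = 43 · 3127
3127 = 53 · 59
59 is prime.
So 134461 = 43 · 53 · 59; the largest prime factor is 59.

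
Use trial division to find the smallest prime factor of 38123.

38123 is odd.
Digit sum 17, not divisible by 3.
Ends in 3: not divisible by 5.
7: 38123 = 7·5446 + 1
11: 38123 = 11·3465 + 8
13: 38123 = 13·2932 + 7
17: 38123 = 17·2242 + 9
19: 38123 = 19·2006 + 9
23: 38123 = 23·1657 + 12
29: 38123 = 29·1314 + 17
31: 38123 = 31·1229 + 24
37: 38123 = 37·1030 + 13
41: 38123 = 41·929 + 34
43: 38123 = 43·886 + 25
47: 38123 = 47·811 + 6
53: 38123 = 53·719 + 16
59: 38123 = 59·646 + 9
61: 38123 = 61·624 + 59
67: 38123 = 67·569

67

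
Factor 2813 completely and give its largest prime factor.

2813 = 29 · 97
97 is prime.
So 2813 = 29 · 97; the largest prime factor is 97.

97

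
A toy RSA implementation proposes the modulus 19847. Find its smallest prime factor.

89

19847 is odd.
Digit sum 29, not divisible by 3.
Ends in 7: not divisible by 5.
7: 19847 = 7·2835 + 2
11: 19847 = 11·1804 + 3
13: 19847 = 13·1526 + 9
17: 19847 = 17·1167 + 8
19: 19847 = 19·1044 + 11
23: 19847 = 23·862 + 21
29: 19847 = 29·684 + 11
31: 19847 = 31·640 + 7
37: 19847 = 37·536 + 15
41: 19847 = 41·484 + 3
43: 19847 = 43·461 + 24
47: 19847 = 47·422 + 13
53: 19847 = 53·374 + 25
59: 19847 = 59·336 + 23
61: 19847 = 61·325 + 22
67: 19847 = 67·296 + 15
71: 19847 = 71·279 + 38
73: 19847 = 73·271 + 64
79: 19847 = 79·251 + 18
83: 19847 = 83·239 + 10
89: 19847 = 89·223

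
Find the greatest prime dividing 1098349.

89

1098349 = 7 · 156907
156907 = 41 · 3827
3827 = 43 · 89
89 is prime.
So 1098349 = 7 · 41 · 43 · 89; the largest prime factor is 89.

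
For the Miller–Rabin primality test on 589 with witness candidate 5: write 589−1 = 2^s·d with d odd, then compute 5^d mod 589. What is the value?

589 − 1 = 588 = 2^2 · 147, so d = 147.
5^1 ≡ 5 (mod 589)
5^2 ≡ 5^2 = 25 ≡ 25 (mod 589)
5^4 ≡ 25^2 = 625 ≡ 36 (mod 589)
5^8 ≡ 36^2 = 1296 ≡ 118 (mod 589)
5^16 ≡ 118^2 = 13924 ≡ 377 (mod 589)
5^32 ≡ 377^2 = 142129 ≡ 180 (mod 589)
5^64 ≡ 180^2 = 32400 ≡ 5 (mod 589)
5^128 ≡ 5^2 = 25 ≡ 25 (mod 589)
147 = 128 + 16 + 2 + 1 in binary powers of 2.
So 5^147 ≡ 25 · 377 · 25 · 5 ≡ 125 (mod 589).
Squaring chain: 125 → 311; never reaches −1, so base 5 is a Miller–Rabin witness that 589 is composite.

125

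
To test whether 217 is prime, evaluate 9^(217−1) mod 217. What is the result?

9^1 ≡ 9 (mod 217)
9^2 ≡ 9^2 = 81 ≡ 81 (mod 217)
9^4 ≡ 81^2 = 6561 ≡ 51 (mod 217)
9^8 ≡ 51^2 = 2601 ≡ 214 (mod 217)
9^16 ≡ 214^2 = 45796 ≡ 9 (mod 217)
9^32 ≡ 9^2 = 81 ≡ 81 (mod 217)
9^64 ≡ 81^2 = 6561 ≡ 51 (mod 217)
9^128 ≡ 51^2 = 2601 ≡ 214 (mod 217)
216 = 128 + 64 + 16 + 8 in binary powers of 2.
So 9^216 ≡ 214 · 51 · 9 · 214 ≡ 8 (mod 217).
Since 8 ≠ 1, base 9 is a Fermat witness: 217 is composite.

8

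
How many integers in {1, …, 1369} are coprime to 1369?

Factor: 1369 = 37^2.
φ(1369) = 37^1·(37−1) = 1332.

1332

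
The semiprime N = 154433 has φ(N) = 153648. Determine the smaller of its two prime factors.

389

φ(n) = (p−1)(q−1) = n − (p+q) + 1, so p + q = 154433 − 153648 + 1 = 786.
p and q are the roots of t² − 786t + 154433 = 0.
Discriminant: 786² − 4·154433 = 617796 − 617732 = 64; √64 = 8.
q = (786 − 8)/2 = 389, p = (786 + 8)/2 = 397.
Check: 389 · 397 = 154433.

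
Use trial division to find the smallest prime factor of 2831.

2831 is odd.
Digit sum 14, not divisible by 3.
Ends in 1: not divisible by 5.
7: 2831 = 7·404 + 3
11: 2831 = 11·257 + 4
13: 2831 = 13·217 + 10
17: 2831 = 17·166 + 9
19: 2831 = 19·149

19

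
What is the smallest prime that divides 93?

93 is odd.
Digit sum 12, divisible by 3.

3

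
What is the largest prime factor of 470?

470 = 2 · 235
235 = 5 · 47
47 is prime.
So 470 = 2 · 5 · 47; the largest prime factor is 47.

47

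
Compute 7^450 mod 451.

7^1 ≡ 7 (mod 451)
7^2 ≡ 7^2 = 49 ≡ 49 (mod 451)
7^4 ≡ 49^2 = 2401 ≡ 146 (mod 451)
7^8 ≡ 146^2 = 21316 ≡ 119 (mod 451)
7^16 ≡ 119^2 = 14161 ≡ 180 (mod 451)
7^32 ≡ 180^2 = 32400 ≡ 379 (mod 451)
7^64 ≡ 379^2 = 143641 ≡ 223 (mod 451)
7^128 ≡ 223^2 = 49729 ≡ 119 (mod 451)
7^256 ≡ 119^2 = 14161 ≡ 180 (mod 451)
450 = 256 + 128 + 64 + 2 in binary powers of 2.
So 7^450 ≡ 180 · 119 · 223 · 49 ≡ 419 (mod 451).
Since 419 ≠ 1, base 7 is a Fermat witness: 451 is composite.

419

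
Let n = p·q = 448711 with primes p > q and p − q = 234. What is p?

797

Since p = q + 234, we have 448711 = q(q + 234), so q² + 234q − 448711 = 0.
Discriminant: 234² + 4·448711 = 54756 + 1794844 = 1849600; √1849600 = 1360.
q = (−234 + 1360)/2 = 563, and p = q + 234 = 797.
Check: 563 · 797 = 448711.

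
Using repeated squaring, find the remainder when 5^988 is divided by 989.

81

5^1 ≡ 5 (mod 989)
5^2 ≡ 5^2 = 25 ≡ 25 (mod 989)
5^4 ≡ 25^2 = 625 ≡ 625 (mod 989)
5^8 ≡ 625^2 = 390625 ≡ 959 (mod 989)
5^16 ≡ 959^2 = 919681 ≡ 900 (mod 989)
5^32 ≡ 900^2 = 810000 ≡ 9 (mod 989)
5^64 ≡ 9^2 = 81 ≡ 81 (mod 989)
5^128 ≡ 81^2 = 6561 ≡ 627 (mod 989)
5^256 ≡ 627^2 = 393129 ≡ 496 (mod 989)
5^512 ≡ 496^2 = 246016 ≡ 744 (mod 989)
988 = 512 + 256 + 128 + 64 + 16 + 8 + 4 in binary powers of 2.
So 5^988 ≡ 744 · 496 · 627 · 81 · 900 · 959 · 625 ≡ 81 (mod 989).
Since 81 ≠ 1, base 5 is a Fermat witness: 989 is composite.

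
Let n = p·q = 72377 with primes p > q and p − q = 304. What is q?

157

Since p = q + 304, we have 72377 = q(q + 304), so q² + 304q − 72377 = 0.
Discriminant: 304² + 4·72377 = 92416 + 289508 = 381924; √381924 = 618.
q = (−304 + 618)/2 = 157, and p = q + 304 = 461.
Check: 157 · 461 = 72377.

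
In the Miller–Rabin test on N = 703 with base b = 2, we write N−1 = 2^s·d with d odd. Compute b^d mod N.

265

703 − 1 = 702 = 2^1 · 351, so d = 351.
2^1 ≡ 2 (mod 703)
2^2 ≡ 2^2 = 4 ≡ 4 (mod 703)
2^4 ≡ 4^2 = 16 ≡ 16 (mod 703)
2^8 ≡ 16^2 = 256 ≡ 256 (mod 703)
2^16 ≡ 256^2 = 65536 ≡ 157 (mod 703)
2^32 ≡ 157^2 = 24649 ≡ 44 (mod 703)
2^64 ≡ 44^2 = 1936 ≡ 530 (mod 703)
2^128 ≡ 530^2 = 280900 ≡ 403 (mod 703)
2^256 ≡ 403^2 = 162409 ≡ 16 (mod 703)
351 = 256 + 64 + 16 + 8 + 4 + 2 + 1 in binary powers of 2.
So 2^351 ≡ 16 · 530 · 157 · 256 · 16 · 4 · 2 ≡ 265 (mod 703).
Squaring chain: 265; never reaches −1, so base 2 is a Miller–Rabin witness that 703 is composite.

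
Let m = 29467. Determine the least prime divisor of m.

29467 is odd.
Digit sum 28, not divisible by 3.
Ends in 7: not divisible by 5.
7: 29467 = 7·4209 + 4
11: 29467 = 11·2678 + 9
13: 29467 = 13·2266 + 9
17: 29467 = 17·1733 + 6
19: 29467 = 19·1550 + 17
23: 29467 = 23·1281 + 4
29: 29467 = 29·1016 + 3
31: 29467 = 31·950 + 17
37: 29467 = 37·796 + 15
41: 29467 = 41·718 + 29
43: 29467 = 43·685 + 12
47: 29467 = 47·626 + 45
53: 29467 = 53·555 + 52
59: 29467 = 59·499 + 26
61: 29467 = 61·483 + 4
67: 29467 = 67·439 + 54
71: 29467 = 71·415 + 2
73: 29467 = 73·403 + 48
79: 29467 = 79·373

79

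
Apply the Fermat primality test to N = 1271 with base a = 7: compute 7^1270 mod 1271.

893

7^1 ≡ 7 (mod 1271)
7^2 ≡ 7^2 = 49 ≡ 49 (mod 1271)
7^4 ≡ 49^2 = 2401 ≡ 1130 (mod 1271)
7^8 ≡ 1130^2 = 1276900 ≡ 816 (mod 1271)
7^16 ≡ 816^2 = 665856 ≡ 1123 (mod 1271)
7^32 ≡ 1123^2 = 1261129 ≡ 297 (mod 1271)
7^64 ≡ 297^2 = 88209 ≡ 510 (mod 1271)
7^128 ≡ 510^2 = 260100 ≡ 816 (mod 1271)
7^256 ≡ 816^2 = 665856 ≡ 1123 (mod 1271)
7^512 ≡ 1123^2 = 1261129 ≡ 297 (mod 1271)
7^1024 ≡ 297^2 = 88209 ≡ 510 (mod 1271)
1270 = 1024 + 128 + 64 + 32 + 16 + 4 + 2 in binary powers of 2.
So 7^1270 ≡ 510 · 816 · 510 · 297 · 1123 · 1130 · 49 ≡ 893 (mod 1271).
Since 893 ≠ 1, base 7 is a Fermat witness: 1271 is composite.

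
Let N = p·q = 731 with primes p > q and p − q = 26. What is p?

Since p = q + 26, we have 731 = q(q + 26), so q² + 26q − 731 = 0.
Discriminant: 26² + 4·731 = 676 + 2924 = 3600; √3600 = 60.
q = (−26 + 60)/2 = 17, and p = q + 26 = 43.
Check: 17 · 43 = 731.

43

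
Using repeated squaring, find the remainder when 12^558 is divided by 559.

183

12^1 ≡ 12 (mod 559)
12^2 ≡ 12^2 = 144 ≡ 144 (mod 559)
12^4 ≡ 144^2 = 20736 ≡ 53 (mod 559)
12^8 ≡ 53^2 = 2809 ≡ 14 (mod 559)
12^16 ≡ 14^2 = 196 ≡ 196 (mod 559)
12^32 ≡ 196^2 = 38416 ≡ 404 (mod 559)
12^64 ≡ 404^2 = 163216 ≡ 547 (mod 559)
12^128 ≡ 547^2 = 299209 ≡ 144 (mod 559)
12^256 ≡ 144^2 = 20736 ≡ 53 (mod 559)
12^512 ≡ 53^2 = 2809 ≡ 14 (mod 559)
558 = 512 + 32 + 8 + 4 + 2 in binary powers of 2.
So 12^558 ≡ 14 · 404 · 14 · 53 · 144 ≡ 183 (mod 559).
Since 183 ≠ 1, base 12 is a Fermat witness: 559 is composite.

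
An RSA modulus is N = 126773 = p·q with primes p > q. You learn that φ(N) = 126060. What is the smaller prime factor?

φ(n) = (p−1)(q−1) = n − (p+q) + 1, so p + q = 126773 − 126060 + 1 = 714.
p and q are the roots of t² − 714t + 126773 = 0.
Discriminant: 714² − 4·126773 = 509796 − 507092 = 2704; √2704 = 52.
q = (714 − 52)/2 = 331, p = (714 + 52)/2 = 383.
Check: 331 · 383 = 126773.

331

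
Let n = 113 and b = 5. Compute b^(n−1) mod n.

5^1 ≡ 5 (mod 113)
5^2 ≡ 5^2 = 25 ≡ 25 (mod 113)
5^4 ≡ 25^2 = 625 ≡ 60 (mod 113)
5^8 ≡ 60^2 = 3600 ≡ 97 (mod 113)
5^16 ≡ 97^2 = 9409 ≡ 30 (mod 113)
5^32 ≡ 30^2 = 900 ≡ 109 (mod 113)
5^64 ≡ 109^2 = 11881 ≡ 16 (mod 113)
112 = 64 + 32 + 16 in binary powers of 2.
So 5^112 ≡ 16 · 109 · 30 ≡ 1 (mod 113).
Since the result is 1, base 5 gives no evidence that 113 is composite.

1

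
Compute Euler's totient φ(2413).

2268

Factor: 2413 = 19 · 127.
φ(2413) = (19−1) · (127−1) = 18 · 126 = 2268.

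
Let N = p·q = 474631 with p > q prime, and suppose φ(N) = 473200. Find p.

φ(n) = (p−1)(q−1) = n − (p+q) + 1, so p + q = 474631 − 473200 + 1 = 1432.
p and q are the roots of t² − 1432t + 474631 = 0.
Discriminant: 1432² − 4·474631 = 2050624 − 1898524 = 152100; √152100 = 390.
q = (1432 − 390)/2 = 521, p = (1432 + 390)/2 = 911.
Check: 521 · 911 = 474631.

911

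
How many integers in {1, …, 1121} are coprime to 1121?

1044

Factor: 1121 = 19 · 59.
φ(1121) = (19−1) · (59−1) = 18 · 58 = 1044.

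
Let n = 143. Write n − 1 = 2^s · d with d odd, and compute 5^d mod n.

143 − 1 = 142 = 2^1 · 71, so d = 71.
5^1 ≡ 5 (mod 143)
5^2 ≡ 5^2 = 25 ≡ 25 (mod 143)
5^4 ≡ 25^2 = 625 ≡ 53 (mod 143)
5^8 ≡ 53^2 = 2809 ≡ 92 (mod 143)
5^16 ≡ 92^2 = 8464 ≡ 27 (mod 143)
5^32 ≡ 27^2 = 729 ≡ 14 (mod 143)
5^64 ≡ 14^2 = 196 ≡ 53 (mod 143)
71 = 64 + 4 + 2 + 1 in binary powers of 2.
So 5^71 ≡ 53 · 53 · 25 · 5 ≡ 60 (mod 143).
Squaring chain: 60; never reaches −1, so base 5 is a Miller–Rabin witness that 143 is composite.

60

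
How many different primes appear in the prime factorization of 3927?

3927 = 3 · 1309
1309 = 7 · 187
187 = 11 · 17
3927 = 3 · 7 · 11 · 17, which has 4 distinct prime factors.

4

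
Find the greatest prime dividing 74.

37

74 = 2 · 37
37 is prime.
So 74 = 2 · 37; the largest prime factor is 37.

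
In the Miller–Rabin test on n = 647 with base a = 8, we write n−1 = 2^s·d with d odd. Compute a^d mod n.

1

647 − 1 = 646 = 2^1 · 323, so d = 323.
8^1 ≡ 8 (mod 647)
8^2 ≡ 8^2 = 64 ≡ 64 (mod 647)
8^4 ≡ 64^2 = 4096 ≡ 214 (mod 647)
8^8 ≡ 214^2 = 45796 ≡ 506 (mod 647)
8^16 ≡ 506^2 = 256036 ≡ 471 (mod 647)
8^32 ≡ 471^2 = 221841 ≡ 567 (mod 647)
8^64 ≡ 567^2 = 321489 ≡ 577 (mod 647)
8^128 ≡ 577^2 = 332929 ≡ 371 (mod 647)
8^256 ≡ 371^2 = 137641 ≡ 477 (mod 647)
323 = 256 + 64 + 2 + 1 in binary powers of 2.
So 8^323 ≡ 477 · 577 · 64 · 8 ≡ 1 (mod 647).
Since 8^d ≡ 1 (mod 647), base 8 does not prove 647 composite.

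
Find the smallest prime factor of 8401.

8401 is odd.
Digit sum 13, not divisible by 3.
Ends in 1: not divisible by 5.
7: 8401 = 7·1200 + 1
11: 8401 = 11·763 + 8
13: 8401 = 13·646 + 3
17: 8401 = 17·494 + 3
19: 8401 = 19·442 + 3
23: 8401 = 23·365 + 6
29: 8401 = 29·289 + 20
31: 8401 = 31·271

31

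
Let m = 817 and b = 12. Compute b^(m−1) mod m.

12^1 ≡ 12 (mod 817)
12^2 ≡ 12^2 = 144 ≡ 144 (mod 817)
12^4 ≡ 144^2 = 20736 ≡ 311 (mod 817)
12^8 ≡ 311^2 = 96721 ≡ 315 (mod 817)
12^16 ≡ 315^2 = 99225 ≡ 368 (mod 817)
12^32 ≡ 368^2 = 135424 ≡ 619 (mod 817)
12^64 ≡ 619^2 = 383161 ≡ 805 (mod 817)
12^128 ≡ 805^2 = 648025 ≡ 144 (mod 817)
12^256 ≡ 144^2 = 20736 ≡ 311 (mod 817)
12^512 ≡ 311^2 = 96721 ≡ 315 (mod 817)
816 = 512 + 256 + 32 + 16 in binary powers of 2.
So 12^816 ≡ 315 · 311 · 619 · 368 ≡ 704 (mod 817).
Since 704 ≠ 1, base 12 is a Fermat witness: 817 is composite.

704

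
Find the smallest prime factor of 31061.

89

31061 is odd.
Digit sum 11, not divisible by 3.
Ends in 1: not divisible by 5.
7: 31061 = 7·4437 + 2
11: 31061 = 11·2823 + 8
13: 31061 = 13·2389 + 4
17: 31061 = 17·1827 + 2
19: 31061 = 19·1634 + 15
23: 31061 = 23·1350 + 11
29: 31061 = 29·1071 + 2
31: 31061 = 31·1001 + 30
37: 31061 = 37·839 + 18
41: 31061 = 41·757 + 24
43: 31061 = 43·722 + 15
47: 31061 = 47·660 + 41
53: 31061 = 53·586 + 3
59: 31061 = 59·526 + 27
61: 31061 = 61·509 + 12
67: 31061 = 67·463 + 40
71: 31061 = 71·437 + 34
73: 31061 = 73·425 + 36
79: 31061 = 79·393 + 14
83: 31061 = 83·374 + 19
89: 31061 = 89·349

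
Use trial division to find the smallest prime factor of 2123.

2123 is odd.
Digit sum 8, not divisible by 3.
Ends in 3: not divisible by 5.
7: 2123 = 7·303 + 2
11: 2123 = 11·193

11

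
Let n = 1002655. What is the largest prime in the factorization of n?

73

1002655 = 5 · 200531
200531 = 41 · 4891
4891 = 67 · 73
73 is prime.
So 1002655 = 5 · 41 · 67 · 73; the largest prime factor is 73.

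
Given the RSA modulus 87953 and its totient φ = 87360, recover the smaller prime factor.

281

φ(n) = (p−1)(q−1) = n − (p+q) + 1, so p + q = 87953 − 87360 + 1 = 594.
p and q are the roots of t² − 594t + 87953 = 0.
Discriminant: 594² − 4·87953 = 352836 − 351812 = 1024; √1024 = 32.
q = (594 − 32)/2 = 281, p = (594 + 32)/2 = 313.
Check: 281 · 313 = 87953.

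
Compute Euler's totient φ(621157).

Factor: 621157 = 67 · 73 · 127.
φ(621157) = (67−1) · (73−1) · (127−1) = 66 · 72 · 126 = 598752.

598752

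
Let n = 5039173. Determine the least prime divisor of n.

5039173 is odd.
Digit sum 28, not divisible by 3.
Ends in 3: not divisible by 5.
7: 5039173 = 7·719881 + 6
11: 5039173 = 11·458106 + 7
13: 5039173 = 13·387628 + 9
17: 5039173 = 17·296421 + 16
19: 5039173 = 19·265219 + 12
23: 5039173 = 23·219094 + 11
29: 5039173 = 29·173764 + 17
31: 5039173 = 31·162553 + 30
37: 5039173 = 37·136193 + 32
41: 5039173 = 41·122906 + 27
43: 5039173 = 43·117190 + 3
47: 5039173 = 47·107216 + 21
53: 5039173 = 53·95078 + 39
59: 5039173 = 59·85409 + 42
61: 5039173 = 61·82609 + 24
67: 5039173 = 67·75211 + 36
71: 5039173 = 71·70974 + 19
73: 5039173 = 73·69029 + 56
79: 5039173 = 79·63787

79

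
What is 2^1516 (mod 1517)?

756

2^1 ≡ 2 (mod 1517)
2^2 ≡ 2^2 = 4 ≡ 4 (mod 1517)
2^4 ≡ 4^2 = 16 ≡ 16 (mod 1517)
2^8 ≡ 16^2 = 256 ≡ 256 (mod 1517)
2^16 ≡ 256^2 = 65536 ≡ 305 (mod 1517)
2^32 ≡ 305^2 = 93025 ≡ 488 (mod 1517)
2^64 ≡ 488^2 = 238144 ≡ 1492 (mod 1517)
2^128 ≡ 1492^2 = 2226064 ≡ 625 (mod 1517)
2^256 ≡ 625^2 = 390625 ≡ 756 (mod 1517)
2^512 ≡ 756^2 = 571536 ≡ 1144 (mod 1517)
2^1024 ≡ 1144^2 = 1308736 ≡ 1082 (mod 1517)
1516 = 1024 + 256 + 128 + 64 + 32 + 8 + 4 in binary powers of 2.
So 2^1516 ≡ 1082 · 756 · 625 · 1492 · 488 · 256 · 16 ≡ 756 (mod 1517).
Since 756 ≠ 1, base 2 is a Fermat witness: 1517 is composite.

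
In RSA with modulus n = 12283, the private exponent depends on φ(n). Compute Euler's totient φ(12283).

12040

Factor: 12283 = 71 · 173.
φ(12283) = (71−1) · (173−1) = 70 · 172 = 12040.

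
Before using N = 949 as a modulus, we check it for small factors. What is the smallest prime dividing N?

949 is odd.
Digit sum 22, not divisible by 3.
Ends in 9: not divisible by 5.
7: 949 = 7·135 + 4
11: 949 = 11·86 + 3
13: 949 = 13·73

13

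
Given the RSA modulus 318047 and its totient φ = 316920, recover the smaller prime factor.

557

φ(n) = (p−1)(q−1) = n − (p+q) + 1, so p + q = 318047 − 316920 + 1 = 1128.
p and q are the roots of t² − 1128t + 318047 = 0.
Discriminant: 1128² − 4·318047 = 1272384 − 1272188 = 196; √196 = 14.
q = (1128 − 14)/2 = 557, p = (1128 + 14)/2 = 571.
Check: 557 · 571 = 318047.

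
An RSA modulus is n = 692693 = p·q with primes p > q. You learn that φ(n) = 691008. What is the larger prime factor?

φ(n) = (p−1)(q−1) = n − (p+q) + 1, so p + q = 692693 − 691008 + 1 = 1686.
p and q are the roots of t² − 1686t + 692693 = 0.
Discriminant: 1686² − 4·692693 = 2842596 − 2770772 = 71824; √71824 = 268.
q = (1686 − 268)/2 = 709, p = (1686 + 268)/2 = 977.
Check: 709 · 977 = 692693.

977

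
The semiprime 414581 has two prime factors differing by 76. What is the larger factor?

683

Since p = q + 76, we have 414581 = q(q + 76), so q² + 76q − 414581 = 0.
Discriminant: 76² + 4·414581 = 5776 + 1658324 = 1664100; √1664100 = 1290.
q = (−76 + 1290)/2 = 607, and p = q + 76 = 683.
Check: 607 · 683 = 414581.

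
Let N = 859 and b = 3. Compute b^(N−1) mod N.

1

3^1 ≡ 3 (mod 859)
3^2 ≡ 3^2 = 9 ≡ 9 (mod 859)
3^4 ≡ 9^2 = 81 ≡ 81 (mod 859)
3^8 ≡ 81^2 = 6561 ≡ 548 (mod 859)
3^16 ≡ 548^2 = 300304 ≡ 513 (mod 859)
3^32 ≡ 513^2 = 263169 ≡ 315 (mod 859)
3^64 ≡ 315^2 = 99225 ≡ 440 (mod 859)
3^128 ≡ 440^2 = 193600 ≡ 325 (mod 859)
3^256 ≡ 325^2 = 105625 ≡ 827 (mod 859)
3^512 ≡ 827^2 = 683929 ≡ 165 (mod 859)
858 = 512 + 256 + 64 + 16 + 8 + 2 in binary powers of 2.
So 3^858 ≡ 165 · 827 · 440 · 513 · 548 · 9 ≡ 1 (mod 859).
Since the result is 1, base 3 gives no evidence that 859 is composite.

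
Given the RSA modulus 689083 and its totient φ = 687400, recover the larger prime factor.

φ(n) = (p−1)(q−1) = n − (p+q) + 1, so p + q = 689083 − 687400 + 1 = 1684.
p and q are the roots of t² − 1684t + 689083 = 0.
Discriminant: 1684² − 4·689083 = 2835856 − 2756332 = 79524; √79524 = 282.
q = (1684 − 282)/2 = 701, p = (1684 + 282)/2 = 983.
Check: 701 · 983 = 689083.

983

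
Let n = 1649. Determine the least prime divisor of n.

1649 is odd.
Digit sum 20, not divisible by 3.
Ends in 9: not divisible by 5.
7: 1649 = 7·235 + 4
11: 1649 = 11·149 + 10
13: 1649 = 13·126 + 11
17: 1649 = 17·97

17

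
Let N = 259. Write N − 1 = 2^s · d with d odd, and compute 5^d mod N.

259 − 1 = 258 = 2^1 · 129, so d = 129.
5^1 ≡ 5 (mod 259)
5^2 ≡ 5^2 = 25 ≡ 25 (mod 259)
5^4 ≡ 25^2 = 625 ≡ 107 (mod 259)
5^8 ≡ 107^2 = 11449 ≡ 53 (mod 259)
5^16 ≡ 53^2 = 2809 ≡ 219 (mod 259)
5^32 ≡ 219^2 = 47961 ≡ 46 (mod 259)
5^64 ≡ 46^2 = 2116 ≡ 44 (mod 259)
5^128 ≡ 44^2 = 1936 ≡ 123 (mod 259)
129 = 128 + 1 in binary powers of 2.
So 5^129 ≡ 123 · 5 ≡ 97 (mod 259).
Squaring chain: 97; never reaches −1, so base 5 is a Miller–Rabin witness that 259 is composite.

97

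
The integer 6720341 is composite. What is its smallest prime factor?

43

6720341 is odd.
Digit sum 23, not divisible by 3.
Ends in 1: not divisible by 5.
7: 6720341 = 7·960048 + 5
11: 6720341 = 11·610940 + 1
13: 6720341 = 13·516949 + 4
17: 6720341 = 17·395314 + 3
19: 6720341 = 19·353702 + 3
23: 6720341 = 23·292188 + 17
29: 6720341 = 29·231735 + 26
31: 6720341 = 31·216785 + 6
37: 6720341 = 37·181630 + 31
41: 6720341 = 41·163910 + 31
43: 6720341 = 43·156287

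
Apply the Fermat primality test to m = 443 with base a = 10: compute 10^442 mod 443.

10^1 ≡ 10 (mod 443)
10^2 ≡ 10^2 = 100 ≡ 100 (mod 443)
10^4 ≡ 100^2 = 10000 ≡ 254 (mod 443)
10^8 ≡ 254^2 = 64516 ≡ 281 (mod 443)
10^16 ≡ 281^2 = 78961 ≡ 107 (mod 443)
10^32 ≡ 107^2 = 11449 ≡ 374 (mod 443)
10^64 ≡ 374^2 = 139876 ≡ 331 (mod 443)
10^128 ≡ 331^2 = 109561 ≡ 140 (mod 443)
10^256 ≡ 140^2 = 19600 ≡ 108 (mod 443)
442 = 256 + 128 + 32 + 16 + 8 + 2 in binary powers of 2.
So 10^442 ≡ 108 · 140 · 374 · 107 · 281 · 100 ≡ 1 (mod 443).
Since the result is 1, base 10 gives no evidence that 443 is composite.

1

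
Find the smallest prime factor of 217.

217 is odd.
Digit sum 10, not divisible by 3.
Ends in 7: not divisible by 5.
7: 217 = 7·31

7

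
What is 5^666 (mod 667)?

5^1 ≡ 5 (mod 667)
5^2 ≡ 5^2 = 25 ≡ 25 (mod 667)
5^4 ≡ 25^2 = 625 ≡ 625 (mod 667)
5^8 ≡ 625^2 = 390625 ≡ 430 (mod 667)
5^16 ≡ 430^2 = 184900 ≡ 141 (mod 667)
5^32 ≡ 141^2 = 19881 ≡ 538 (mod 667)
5^64 ≡ 538^2 = 289444 ≡ 633 (mod 667)
5^128 ≡ 633^2 = 400689 ≡ 489 (mod 667)
5^256 ≡ 489^2 = 239121 ≡ 335 (mod 667)
5^512 ≡ 335^2 = 112225 ≡ 169 (mod 667)
666 = 512 + 128 + 16 + 8 + 2 in binary powers of 2.
So 5^666 ≡ 169 · 489 · 141 · 430 · 25 ≡ 169 (mod 667).
Since 169 ≠ 1, base 5 is a Fermat witness: 667 is composite.

169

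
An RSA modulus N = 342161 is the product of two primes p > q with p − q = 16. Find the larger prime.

593

Since p = q + 16, we have 342161 = q(q + 16), so q² + 16q − 342161 = 0.
Discriminant: 16² + 4·342161 = 256 + 1368644 = 1368900; √1368900 = 1170.
q = (−16 + 1170)/2 = 577, and p = q + 16 = 593.
Check: 577 · 593 = 342161.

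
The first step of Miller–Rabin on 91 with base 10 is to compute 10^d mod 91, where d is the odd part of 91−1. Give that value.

90

91 − 1 = 90 = 2^1 · 45, so d = 45.
10^1 ≡ 10 (mod 91)
10^2 ≡ 10^2 = 100 ≡ 9 (mod 91)
10^4 ≡ 9^2 = 81 ≡ 81 (mod 91)
10^8 ≡ 81^2 = 6561 ≡ 9 (mod 91)
10^16 ≡ 9^2 = 81 ≡ 81 (mod 91)
10^32 ≡ 81^2 = 6561 ≡ 9 (mod 91)
45 = 32 + 8 + 4 + 1 in binary powers of 2.
So 10^45 ≡ 9 · 9 · 81 · 10 ≡ 90 (mod 91).
Since 10^d ≡ 90 (mod 91), base 10 does not prove 91 composite.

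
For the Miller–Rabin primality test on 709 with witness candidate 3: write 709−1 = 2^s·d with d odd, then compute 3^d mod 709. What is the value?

709 − 1 = 708 = 2^2 · 177, so d = 177.
3^1 ≡ 3 (mod 709)
3^2 ≡ 3^2 = 9 ≡ 9 (mod 709)
3^4 ≡ 9^2 = 81 ≡ 81 (mod 709)
3^8 ≡ 81^2 = 6561 ≡ 180 (mod 709)
3^16 ≡ 180^2 = 32400 ≡ 495 (mod 709)
3^32 ≡ 495^2 = 245025 ≡ 420 (mod 709)
3^64 ≡ 420^2 = 176400 ≡ 568 (mod 709)
3^128 ≡ 568^2 = 322624 ≡ 29 (mod 709)
177 = 128 + 32 + 16 + 1 in binary powers of 2.
So 3^177 ≡ 29 · 420 · 495 · 3 ≡ 1 (mod 709).
Since 3^d ≡ 1 (mod 709), base 3 does not prove 709 composite.

1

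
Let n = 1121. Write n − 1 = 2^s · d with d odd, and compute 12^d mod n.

407

1121 − 1 = 1120 = 2^5 · 35, so d = 35.
12^1 ≡ 12 (mod 1121)
12^2 ≡ 12^2 = 144 ≡ 144 (mod 1121)
12^4 ≡ 144^2 = 20736 ≡ 558 (mod 1121)
12^8 ≡ 558^2 = 311364 ≡ 847 (mod 1121)
12^16 ≡ 847^2 = 717409 ≡ 1090 (mod 1121)
12^32 ≡ 1090^2 = 1188100 ≡ 961 (mod 1121)
35 = 32 + 2 + 1 in binary powers of 2.
So 12^35 ≡ 961 · 144 · 12 ≡ 407 (mod 1121).
Squaring chain: 407 → 862 → 942 → 653 → 429; never reaches −1, so base 12 is a Miller–Rabin witness that 1121 is composite.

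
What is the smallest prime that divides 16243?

37

16243 is odd.
Digit sum 16, not divisible by 3.
Ends in 3: not divisible by 5.
7: 16243 = 7·2320 + 3
11: 16243 = 11·1476 + 7
13: 16243 = 13·1249 + 6
17: 16243 = 17·955 + 8
19: 16243 = 19·854 + 17
23: 16243 = 23·706 + 5
29: 16243 = 29·560 + 3
31: 16243 = 31·523 + 30
37: 16243 = 37·439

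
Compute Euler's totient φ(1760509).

1716000

Factor: 1760509 = 89 · 131 · 151.
φ(1760509) = (89−1) · (131−1) · (151−1) = 88 · 130 · 150 = 1716000.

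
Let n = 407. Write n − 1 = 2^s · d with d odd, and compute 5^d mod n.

279

407 − 1 = 406 = 2^1 · 203, so d = 203.
5^1 ≡ 5 (mod 407)
5^2 ≡ 5^2 = 25 ≡ 25 (mod 407)
5^4 ≡ 25^2 = 625 ≡ 218 (mod 407)
5^8 ≡ 218^2 = 47524 ≡ 312 (mod 407)
5^16 ≡ 312^2 = 97344 ≡ 71 (mod 407)
5^32 ≡ 71^2 = 5041 ≡ 157 (mod 407)
5^64 ≡ 157^2 = 24649 ≡ 229 (mod 407)
5^128 ≡ 229^2 = 52441 ≡ 345 (mod 407)
203 = 128 + 64 + 8 + 2 + 1 in binary powers of 2.
So 5^203 ≡ 345 · 229 · 312 · 25 · 5 ≡ 279 (mod 407).
Squaring chain: 279; never reaches −1, so base 5 is a Miller–Rabin witness that 407 is composite.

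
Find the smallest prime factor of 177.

177 is odd.
Digit sum 15, divisible by 3.

3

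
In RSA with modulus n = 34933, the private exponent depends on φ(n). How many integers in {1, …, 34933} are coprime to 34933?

34560

Factor: 34933 = 181 · 193.
φ(34933) = (181−1) · (193−1) = 180 · 192 = 34560.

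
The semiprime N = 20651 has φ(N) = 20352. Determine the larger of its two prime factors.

φ(n) = (p−1)(q−1) = n − (p+q) + 1, so p + q = 20651 − 20352 + 1 = 300.
p and q are the roots of t² − 300t + 20651 = 0.
Discriminant: 300² − 4·20651 = 90000 − 82604 = 7396; √7396 = 86.
q = (300 − 86)/2 = 107, p = (300 + 86)/2 = 193.
Check: 107 · 193 = 20651.

193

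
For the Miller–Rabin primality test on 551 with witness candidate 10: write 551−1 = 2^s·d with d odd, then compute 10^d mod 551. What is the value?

98

551 − 1 = 550 = 2^1 · 275, so d = 275.
10^1 ≡ 10 (mod 551)
10^2 ≡ 10^2 = 100 ≡ 100 (mod 551)
10^4 ≡ 100^2 = 10000 ≡ 82 (mod 551)
10^8 ≡ 82^2 = 6724 ≡ 112 (mod 551)
10^16 ≡ 112^2 = 12544 ≡ 422 (mod 551)
10^32 ≡ 422^2 = 178084 ≡ 111 (mod 551)
10^64 ≡ 111^2 = 12321 ≡ 199 (mod 551)
10^128 ≡ 199^2 = 39601 ≡ 480 (mod 551)
10^256 ≡ 480^2 = 230400 ≡ 82 (mod 551)
275 = 256 + 16 + 2 + 1 in binary powers of 2.
So 10^275 ≡ 82 · 422 · 100 · 10 ≡ 98 (mod 551).
Squaring chain: 98; never reaches −1, so base 10 is a Miller–Rabin witness that 551 is composite.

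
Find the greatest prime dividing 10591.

89

10591 = 7 · 1513
1513 = 17 · 89
89 is prime.
So 10591 = 7 · 17 · 89; the largest prime factor is 89.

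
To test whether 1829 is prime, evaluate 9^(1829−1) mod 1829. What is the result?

1661

9^1 ≡ 9 (mod 1829)
9^2 ≡ 9^2 = 81 ≡ 81 (mod 1829)
9^4 ≡ 81^2 = 6561 ≡ 1074 (mod 1829)
9^8 ≡ 1074^2 = 1153476 ≡ 1206 (mod 1829)
9^16 ≡ 1206^2 = 1454436 ≡ 381 (mod 1829)
9^32 ≡ 381^2 = 145161 ≡ 670 (mod 1829)
9^64 ≡ 670^2 = 448900 ≡ 795 (mod 1829)
9^128 ≡ 795^2 = 632025 ≡ 1020 (mod 1829)
9^256 ≡ 1020^2 = 1040400 ≡ 1528 (mod 1829)
9^512 ≡ 1528^2 = 2334784 ≡ 980 (mod 1829)
9^1024 ≡ 980^2 = 960400 ≡ 175 (mod 1829)
1828 = 1024 + 512 + 256 + 32 + 4 in binary powers of 2.
So 9^1828 ≡ 175 · 980 · 1528 · 670 · 1074 ≡ 1661 (mod 1829).
Since 1661 ≠ 1, base 9 is a Fermat witness: 1829 is composite.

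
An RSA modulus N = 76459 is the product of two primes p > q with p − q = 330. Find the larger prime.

487

Since p = q + 330, we have 76459 = q(q + 330), so q² + 330q − 76459 = 0.
Discriminant: 330² + 4·76459 = 108900 + 305836 = 414736; √414736 = 644.
q = (−330 + 644)/2 = 157, and p = q + 330 = 487.
Check: 157 · 487 = 76459.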